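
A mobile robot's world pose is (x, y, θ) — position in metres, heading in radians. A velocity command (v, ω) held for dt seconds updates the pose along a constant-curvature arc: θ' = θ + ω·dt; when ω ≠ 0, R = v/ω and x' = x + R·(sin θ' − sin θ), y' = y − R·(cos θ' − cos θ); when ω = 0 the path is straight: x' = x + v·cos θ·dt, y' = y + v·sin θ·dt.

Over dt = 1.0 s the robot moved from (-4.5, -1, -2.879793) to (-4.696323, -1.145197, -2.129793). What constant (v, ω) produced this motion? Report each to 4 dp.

v = 0.2500, ω = 0.7500

Δθ = -2.129793 − -2.879793 = 0.750000
ω = Δθ/dt = 0.750000/1.0 = 0.7500
R = Δx/(sin θ' − sin θ) = 0.3333
v = R·ω = 0.3333·0.7500 = 0.2500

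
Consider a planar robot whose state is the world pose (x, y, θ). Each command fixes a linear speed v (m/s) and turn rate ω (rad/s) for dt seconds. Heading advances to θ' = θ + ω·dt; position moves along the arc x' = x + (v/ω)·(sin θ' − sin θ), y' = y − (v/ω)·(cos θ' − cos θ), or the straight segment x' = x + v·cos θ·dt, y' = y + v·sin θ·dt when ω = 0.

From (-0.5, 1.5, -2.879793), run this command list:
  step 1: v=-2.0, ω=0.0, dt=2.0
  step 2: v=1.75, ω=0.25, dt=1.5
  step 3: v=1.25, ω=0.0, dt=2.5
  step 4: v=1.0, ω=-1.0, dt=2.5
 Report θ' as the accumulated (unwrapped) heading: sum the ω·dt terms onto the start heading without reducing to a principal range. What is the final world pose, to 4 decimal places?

(-3.0516, 0.6359, -5.0048)

step 1: θ'=-2.8798 (straight) → pose (3.3637, 2.5353, -2.8798)
step 2: θ'=-2.5048 (R=7.0000) → pose (1.0131, 1.4018, -2.5048)
step 3: θ'=-2.5048 (straight) → pose (-1.4994, -0.4564, -2.5048)
step 4: θ'=-5.0048 (R=-1.0000) → pose (-3.0516, 0.6359, -5.0048)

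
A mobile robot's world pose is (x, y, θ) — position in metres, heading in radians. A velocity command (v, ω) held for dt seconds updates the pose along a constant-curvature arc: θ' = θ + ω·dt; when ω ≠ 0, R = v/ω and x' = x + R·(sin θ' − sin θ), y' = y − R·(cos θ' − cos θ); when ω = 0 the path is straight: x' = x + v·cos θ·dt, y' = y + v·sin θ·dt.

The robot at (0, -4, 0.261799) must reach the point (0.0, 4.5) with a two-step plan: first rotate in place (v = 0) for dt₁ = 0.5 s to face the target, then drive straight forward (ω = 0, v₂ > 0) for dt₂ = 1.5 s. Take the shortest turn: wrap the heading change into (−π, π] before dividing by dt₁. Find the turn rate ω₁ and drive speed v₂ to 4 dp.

ω₁ = 2.6180, v₂ = 5.6667

heading to target = atan2(4.5−-4, 0−0) = 1.5708
Δθ = wrap(1.5708 − 0.2618) = 1.3090; ω₁ = Δθ/dt₁ = 2.6180
distance = √((0−0)² + (4.5−-4)²) = 8.5000; v₂ = distance/dt₂ = 5.6667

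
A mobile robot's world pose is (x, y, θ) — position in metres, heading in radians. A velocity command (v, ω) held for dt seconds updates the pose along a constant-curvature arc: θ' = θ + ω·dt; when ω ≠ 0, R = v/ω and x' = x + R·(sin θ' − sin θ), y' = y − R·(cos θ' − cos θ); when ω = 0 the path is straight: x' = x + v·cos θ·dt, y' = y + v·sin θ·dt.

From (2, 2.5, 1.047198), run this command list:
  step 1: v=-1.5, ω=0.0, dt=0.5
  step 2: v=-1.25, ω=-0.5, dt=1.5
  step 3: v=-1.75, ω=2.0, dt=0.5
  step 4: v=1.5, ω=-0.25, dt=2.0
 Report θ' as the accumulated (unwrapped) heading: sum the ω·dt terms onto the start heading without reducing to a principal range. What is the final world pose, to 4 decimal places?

step 1: θ'=1.0472 (straight) → pose (1.6250, 1.8505, 1.0472)
step 2: θ'=0.2972 (R=2.5000) → pose (0.1920, 0.7101, 0.2972)
step 3: θ'=1.2972 (R=-0.8750) → pose (-0.3942, 0.1099, 1.2972)
step 4: θ'=0.7972 (R=-6.0000) → pose (1.0902, 2.6810, 0.7972)

(1.0902, 2.6810, 0.7972)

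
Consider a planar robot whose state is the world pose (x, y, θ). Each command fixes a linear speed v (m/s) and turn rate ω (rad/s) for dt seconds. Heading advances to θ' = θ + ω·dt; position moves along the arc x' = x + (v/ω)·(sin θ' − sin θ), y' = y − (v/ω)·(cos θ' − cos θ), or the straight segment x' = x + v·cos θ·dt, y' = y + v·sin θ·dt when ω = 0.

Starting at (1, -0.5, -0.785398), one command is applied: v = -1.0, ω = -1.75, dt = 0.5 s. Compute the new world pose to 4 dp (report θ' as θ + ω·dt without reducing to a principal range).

(0.8349, -0.0448, -1.6604)

θ' = -0.7854 + -1.75·0.5 = -1.6604
R = v/ω = -1.0/-1.75 = 0.5714
x' = 1 + 0.5714·(sin -1.6604 − sin -0.7854) = 0.8349
y' = -0.5 − 0.5714·(cos -1.6604 − cos -0.7854) = -0.0448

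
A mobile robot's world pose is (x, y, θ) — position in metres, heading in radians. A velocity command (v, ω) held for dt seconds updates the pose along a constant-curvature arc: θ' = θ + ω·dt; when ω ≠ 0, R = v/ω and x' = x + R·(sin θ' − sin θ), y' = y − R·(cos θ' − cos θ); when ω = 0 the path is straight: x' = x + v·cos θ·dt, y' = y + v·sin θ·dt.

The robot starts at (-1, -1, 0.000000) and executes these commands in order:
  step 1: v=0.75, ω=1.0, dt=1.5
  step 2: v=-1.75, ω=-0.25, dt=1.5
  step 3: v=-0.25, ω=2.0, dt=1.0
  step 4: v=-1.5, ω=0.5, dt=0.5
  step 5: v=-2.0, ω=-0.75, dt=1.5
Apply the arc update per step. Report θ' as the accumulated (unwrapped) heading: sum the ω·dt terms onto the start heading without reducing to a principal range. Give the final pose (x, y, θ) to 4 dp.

step 1: θ'=1.5000 (R=0.7500) → pose (-0.2519, -0.3031, 1.5000)
step 2: θ'=1.1250 (R=7.0000) → pose (-0.9185, -2.8261, 1.1250)
step 3: θ'=3.1250 (R=-0.1250) → pose (-0.8078, -3.0050, 3.1250)
step 4: θ'=3.3750 (R=-3.0000) → pose (-0.0641, -2.9241, 3.3750)
step 5: θ'=2.2500 (R=2.6667) → pose (2.6275, -3.8433, 2.2500)

(2.6275, -3.8433, 2.2500)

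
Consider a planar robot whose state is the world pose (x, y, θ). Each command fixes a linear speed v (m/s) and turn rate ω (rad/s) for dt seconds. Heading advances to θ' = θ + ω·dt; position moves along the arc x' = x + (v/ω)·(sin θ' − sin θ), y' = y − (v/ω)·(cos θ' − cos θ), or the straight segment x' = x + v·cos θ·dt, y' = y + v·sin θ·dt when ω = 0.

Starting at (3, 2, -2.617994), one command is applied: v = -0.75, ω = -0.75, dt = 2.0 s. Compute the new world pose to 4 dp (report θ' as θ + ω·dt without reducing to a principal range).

(4.3285, 1.6940, -4.1180)

θ' = -2.6180 + -0.75·2.0 = -4.1180
R = v/ω = -0.75/-0.75 = 1.0000
x' = 3 + 1.0000·(sin -4.1180 − sin -2.6180) = 4.3285
y' = 2 − 1.0000·(cos -4.1180 − cos -2.6180) = 1.6940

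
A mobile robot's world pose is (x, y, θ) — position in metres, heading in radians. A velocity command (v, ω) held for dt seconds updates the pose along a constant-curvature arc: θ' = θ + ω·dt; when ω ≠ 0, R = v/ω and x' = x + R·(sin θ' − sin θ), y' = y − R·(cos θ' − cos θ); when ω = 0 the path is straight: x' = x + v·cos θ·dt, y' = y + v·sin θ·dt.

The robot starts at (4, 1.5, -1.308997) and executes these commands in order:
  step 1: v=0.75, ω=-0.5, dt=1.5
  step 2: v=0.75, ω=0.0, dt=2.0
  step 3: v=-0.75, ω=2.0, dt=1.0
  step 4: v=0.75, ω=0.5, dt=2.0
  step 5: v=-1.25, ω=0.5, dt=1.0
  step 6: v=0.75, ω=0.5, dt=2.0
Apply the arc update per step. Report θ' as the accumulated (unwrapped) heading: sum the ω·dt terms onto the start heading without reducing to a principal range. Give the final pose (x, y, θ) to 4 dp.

step 1: θ'=-2.0590 (R=-1.5000) → pose (3.8759, 0.4082, -2.0590)
step 2: θ'=-2.0590 (straight) → pose (3.1723, -0.9166, -2.0590)
step 3: θ'=-0.0590 (R=-0.3750) → pose (2.8632, -0.3663, -0.0590)
step 4: θ'=0.9410 (R=1.5000) → pose (4.1639, 0.2476, 0.9410)
step 5: θ'=1.4410 (R=-2.5000) → pose (3.7053, -0.9013, 1.4410)
step 6: θ'=2.4410 (R=1.5000) → pose (3.1849, 0.4396, 2.4410)

(3.1849, 0.4396, 2.4410)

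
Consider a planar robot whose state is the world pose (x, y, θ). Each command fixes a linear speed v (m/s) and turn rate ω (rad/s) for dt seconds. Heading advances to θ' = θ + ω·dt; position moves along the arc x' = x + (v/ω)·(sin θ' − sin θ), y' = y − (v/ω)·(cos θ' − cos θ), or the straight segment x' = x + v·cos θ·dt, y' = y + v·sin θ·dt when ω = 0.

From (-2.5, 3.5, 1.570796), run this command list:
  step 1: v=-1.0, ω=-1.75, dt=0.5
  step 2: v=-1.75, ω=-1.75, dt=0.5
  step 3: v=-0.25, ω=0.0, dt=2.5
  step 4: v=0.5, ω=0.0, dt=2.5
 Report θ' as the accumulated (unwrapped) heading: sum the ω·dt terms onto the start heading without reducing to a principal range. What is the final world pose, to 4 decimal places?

step 1: θ'=0.6958 (R=0.5714) → pose (-2.7051, 3.0614, 0.6958)
step 2: θ'=-0.1792 (R=1.0000) → pose (-3.5244, 2.8450, -0.1792)
step 3: θ'=-0.1792 (straight) → pose (-4.1394, 2.9564, -0.1792)
step 4: θ'=-0.1792 (straight) → pose (-2.9094, 2.7336, -0.1792)

(-2.9094, 2.7336, -0.1792)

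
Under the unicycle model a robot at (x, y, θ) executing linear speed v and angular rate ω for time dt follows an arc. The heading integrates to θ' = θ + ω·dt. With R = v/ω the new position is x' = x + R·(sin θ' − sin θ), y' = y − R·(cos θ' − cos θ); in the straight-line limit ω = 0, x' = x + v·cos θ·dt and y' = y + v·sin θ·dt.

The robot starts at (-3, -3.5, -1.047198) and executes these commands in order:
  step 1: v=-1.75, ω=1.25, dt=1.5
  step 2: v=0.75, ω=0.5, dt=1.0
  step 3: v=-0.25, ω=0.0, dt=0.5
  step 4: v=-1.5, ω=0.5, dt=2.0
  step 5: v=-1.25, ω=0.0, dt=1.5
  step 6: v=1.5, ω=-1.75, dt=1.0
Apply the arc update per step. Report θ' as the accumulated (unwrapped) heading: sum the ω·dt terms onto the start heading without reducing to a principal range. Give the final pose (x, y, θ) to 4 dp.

(-2.7485, -5.5588, 0.5778)

step 1: θ'=0.8278 (R=-1.4000) → pose (-5.2435, -3.2529, 0.8278)
step 2: θ'=1.3278 (R=1.5000) → pose (-4.8922, -2.5991, 1.3278)
step 3: θ'=1.3278 (straight) → pose (-4.9223, -2.7204, 1.3278)
step 4: θ'=2.3278 (R=-3.0000) → pose (-4.1911, -5.5025, 2.3278)
step 5: θ'=2.3278 (straight) → pose (-2.9034, -6.8654, 2.3278)
step 6: θ'=0.5778 (R=-0.8571) → pose (-2.7485, -5.5588, 0.5778)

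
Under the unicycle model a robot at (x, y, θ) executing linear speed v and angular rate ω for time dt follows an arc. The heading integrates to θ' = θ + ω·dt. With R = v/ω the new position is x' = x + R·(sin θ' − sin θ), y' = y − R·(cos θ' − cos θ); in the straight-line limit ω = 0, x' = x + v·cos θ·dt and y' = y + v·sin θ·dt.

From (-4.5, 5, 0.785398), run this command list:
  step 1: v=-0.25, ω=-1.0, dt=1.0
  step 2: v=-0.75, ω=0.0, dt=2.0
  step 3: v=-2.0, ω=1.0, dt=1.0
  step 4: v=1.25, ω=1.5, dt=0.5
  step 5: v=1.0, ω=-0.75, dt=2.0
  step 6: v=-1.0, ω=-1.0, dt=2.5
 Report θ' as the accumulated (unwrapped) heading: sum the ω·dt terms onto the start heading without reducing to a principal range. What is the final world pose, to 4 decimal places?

(-7.1687, 8.3359, -2.4646)

step 1: θ'=-0.2146 (R=0.2500) → pose (-4.7300, 4.9325, -0.2146)
step 2: θ'=-0.2146 (straight) → pose (-6.1956, 5.2519, -0.2146)
step 3: θ'=0.7854 (R=-2.0000) → pose (-8.0357, 4.7120, 0.7854)
step 4: θ'=1.5354 (R=0.8333) → pose (-7.7922, 5.2718, 1.5354)
step 5: θ'=0.0354 (R=-1.3333) → pose (-6.5069, 6.5571, 0.0354)
step 6: θ'=-2.4646 (R=1.0000) → pose (-7.1687, 8.3359, -2.4646)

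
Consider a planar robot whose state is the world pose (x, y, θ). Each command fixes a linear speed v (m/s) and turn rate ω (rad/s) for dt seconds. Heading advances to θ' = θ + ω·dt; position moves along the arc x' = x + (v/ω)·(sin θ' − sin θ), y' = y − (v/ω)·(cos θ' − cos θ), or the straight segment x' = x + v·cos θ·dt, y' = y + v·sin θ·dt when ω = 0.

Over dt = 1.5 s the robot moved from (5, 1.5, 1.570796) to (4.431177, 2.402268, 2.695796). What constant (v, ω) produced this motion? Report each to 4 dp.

Δθ = 2.695796 − 1.570796 = 1.125000
ω = Δθ/dt = 1.125000/1.5 = 0.7500
R = −Δy/(cos θ' − cos θ) = 1.0000
v = R·ω = 1.0000·0.7500 = 0.7500

v = 0.7500, ω = 0.7500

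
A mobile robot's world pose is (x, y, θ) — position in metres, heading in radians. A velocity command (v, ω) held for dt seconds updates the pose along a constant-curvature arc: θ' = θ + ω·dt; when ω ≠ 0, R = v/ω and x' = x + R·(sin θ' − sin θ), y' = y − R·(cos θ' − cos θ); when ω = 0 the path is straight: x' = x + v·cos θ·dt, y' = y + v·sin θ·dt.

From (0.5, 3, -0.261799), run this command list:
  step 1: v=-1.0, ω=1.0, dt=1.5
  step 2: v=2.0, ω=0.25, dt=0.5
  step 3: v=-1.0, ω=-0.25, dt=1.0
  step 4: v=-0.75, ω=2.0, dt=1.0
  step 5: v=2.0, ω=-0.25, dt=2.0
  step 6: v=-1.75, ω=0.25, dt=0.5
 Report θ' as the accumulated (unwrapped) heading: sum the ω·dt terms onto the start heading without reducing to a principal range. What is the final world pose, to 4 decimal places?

(-3.4621, 2.5354, 2.7382)

step 1: θ'=1.2382 (R=-1.0000) → pose (-0.7040, 2.3606, 1.2382)
step 2: θ'=1.3632 (R=8.0000) → pose (-0.4374, 3.3237, 1.3632)
step 3: θ'=1.1132 (R=4.0000) → pose (-0.7630, 2.3810, 1.1132)
step 4: θ'=3.1132 (R=-0.3750) → pose (-0.4372, 1.8404, 3.1132)
step 5: θ'=2.6132 (R=-8.0000) → pose (-4.2433, 2.9283, 2.6132)
step 6: θ'=2.7382 (R=-7.0000) → pose (-3.4621, 2.5354, 2.7382)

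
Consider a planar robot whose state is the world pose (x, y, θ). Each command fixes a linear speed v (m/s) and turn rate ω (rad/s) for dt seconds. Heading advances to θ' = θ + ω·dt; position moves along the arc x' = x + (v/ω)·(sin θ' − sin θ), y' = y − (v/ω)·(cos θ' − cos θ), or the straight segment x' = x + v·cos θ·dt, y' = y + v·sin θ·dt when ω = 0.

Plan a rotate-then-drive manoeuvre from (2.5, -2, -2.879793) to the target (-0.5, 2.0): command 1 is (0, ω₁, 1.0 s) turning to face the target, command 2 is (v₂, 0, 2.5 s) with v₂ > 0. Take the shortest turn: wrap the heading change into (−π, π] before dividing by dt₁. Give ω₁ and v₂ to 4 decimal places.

ω₁ = -1.1891, v₂ = 2.0000

heading to target = atan2(2−-2, -0.5−2.5) = 2.2143
Δθ = wrap(2.2143 − -2.8798) = -1.1891; ω₁ = Δθ/dt₁ = -1.1891
distance = √((-0.5−2.5)² + (2−-2)²) = 5.0000; v₂ = distance/dt₂ = 2.0000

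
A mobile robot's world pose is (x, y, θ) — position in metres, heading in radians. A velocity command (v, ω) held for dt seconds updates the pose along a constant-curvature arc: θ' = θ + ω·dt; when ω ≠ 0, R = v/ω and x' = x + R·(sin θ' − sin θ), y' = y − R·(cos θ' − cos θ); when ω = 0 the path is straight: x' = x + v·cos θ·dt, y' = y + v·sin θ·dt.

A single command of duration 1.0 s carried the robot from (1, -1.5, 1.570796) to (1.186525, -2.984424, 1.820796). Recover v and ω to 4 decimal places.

v = -1.5000, ω = 0.2500

Δθ = 1.820796 − 1.570796 = 0.250000
ω = Δθ/dt = 0.250000/1.0 = 0.2500
R = −Δy/(cos θ' − cos θ) = -6.0000
v = R·ω = -6.0000·0.2500 = -1.5000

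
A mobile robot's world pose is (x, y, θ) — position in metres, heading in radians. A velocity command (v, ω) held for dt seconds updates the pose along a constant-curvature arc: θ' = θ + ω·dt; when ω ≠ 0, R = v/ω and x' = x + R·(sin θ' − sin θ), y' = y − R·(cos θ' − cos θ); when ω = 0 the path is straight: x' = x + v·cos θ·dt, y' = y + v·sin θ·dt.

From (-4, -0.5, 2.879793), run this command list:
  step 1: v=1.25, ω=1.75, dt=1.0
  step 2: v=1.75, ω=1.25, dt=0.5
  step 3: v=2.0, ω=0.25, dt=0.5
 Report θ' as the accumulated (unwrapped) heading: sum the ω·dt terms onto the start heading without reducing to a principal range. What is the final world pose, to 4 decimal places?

step 1: θ'=4.6298 (R=0.7143) → pose (-4.8967, -1.1310, 4.6298)
step 2: θ'=5.2548 (R=1.4000) → pose (-4.7006, -1.9692, 5.2548)
step 3: θ'=5.3798 (R=8.0000) → pose (-4.1322, -2.7912, 5.3798)

(-4.1322, -2.7912, 5.3798)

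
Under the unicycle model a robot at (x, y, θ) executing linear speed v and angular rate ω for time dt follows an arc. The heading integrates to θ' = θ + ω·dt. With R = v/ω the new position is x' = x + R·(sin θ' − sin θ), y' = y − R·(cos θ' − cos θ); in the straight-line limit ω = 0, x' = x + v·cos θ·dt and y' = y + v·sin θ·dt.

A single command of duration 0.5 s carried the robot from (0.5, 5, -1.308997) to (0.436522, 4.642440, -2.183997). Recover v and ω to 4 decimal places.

v = 0.7500, ω = -1.7500

Δθ = -2.183997 − -1.308997 = -0.875000
ω = Δθ/dt = -0.875000/0.5 = -1.7500
R = −Δy/(cos θ' − cos θ) = -0.4286
v = R·ω = -0.4286·-1.7500 = 0.7500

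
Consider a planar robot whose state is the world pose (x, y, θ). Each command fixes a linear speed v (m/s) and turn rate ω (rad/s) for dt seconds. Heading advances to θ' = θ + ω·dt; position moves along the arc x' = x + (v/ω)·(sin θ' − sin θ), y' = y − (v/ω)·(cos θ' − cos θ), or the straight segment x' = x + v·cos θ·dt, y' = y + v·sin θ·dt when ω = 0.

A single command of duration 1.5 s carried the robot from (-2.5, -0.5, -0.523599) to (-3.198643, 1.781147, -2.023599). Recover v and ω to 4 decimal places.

Δθ = -2.023599 − -0.523599 = -1.500000
ω = Δθ/dt = -1.500000/1.5 = -1.0000
R = −Δy/(cos θ' − cos θ) = 1.7500
v = R·ω = 1.7500·-1.0000 = -1.7500

v = -1.7500, ω = -1.0000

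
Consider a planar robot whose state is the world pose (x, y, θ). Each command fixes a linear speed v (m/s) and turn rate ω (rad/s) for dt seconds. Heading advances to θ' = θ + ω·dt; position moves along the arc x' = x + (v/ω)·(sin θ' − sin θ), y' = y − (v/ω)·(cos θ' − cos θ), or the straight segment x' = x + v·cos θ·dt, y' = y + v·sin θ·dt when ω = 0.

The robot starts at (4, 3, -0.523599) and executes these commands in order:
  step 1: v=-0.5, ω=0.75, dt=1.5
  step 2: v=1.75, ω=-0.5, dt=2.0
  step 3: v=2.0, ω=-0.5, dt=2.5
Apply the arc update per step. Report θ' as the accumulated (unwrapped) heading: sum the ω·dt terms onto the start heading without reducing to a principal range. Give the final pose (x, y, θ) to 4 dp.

step 1: θ'=0.6014 (R=-0.6667) → pose (3.2895, 2.9723, 0.6014)
step 2: θ'=-0.3986 (R=-3.5000) → pose (6.6282, 3.3121, -0.3986)
step 3: θ'=-1.6486 (R=-4.0000) → pose (9.0636, -0.6853, -1.6486)

(9.0636, -0.6853, -1.6486)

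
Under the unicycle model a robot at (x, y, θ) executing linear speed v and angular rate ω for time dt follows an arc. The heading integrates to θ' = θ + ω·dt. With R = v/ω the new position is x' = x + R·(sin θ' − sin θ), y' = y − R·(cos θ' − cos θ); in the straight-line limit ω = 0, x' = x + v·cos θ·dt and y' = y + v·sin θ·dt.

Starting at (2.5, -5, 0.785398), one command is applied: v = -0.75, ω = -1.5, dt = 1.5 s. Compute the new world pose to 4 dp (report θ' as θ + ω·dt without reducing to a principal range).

θ' = 0.7854 + -1.5·1.5 = -1.4646
R = v/ω = -0.75/-1.5 = 0.5000
x' = 2.5 + 0.5000·(sin -1.4646 − sin 0.7854) = 1.6493
y' = -5 − 0.5000·(cos -1.4646 − cos 0.7854) = -4.6994

(1.6493, -4.6994, -1.4646)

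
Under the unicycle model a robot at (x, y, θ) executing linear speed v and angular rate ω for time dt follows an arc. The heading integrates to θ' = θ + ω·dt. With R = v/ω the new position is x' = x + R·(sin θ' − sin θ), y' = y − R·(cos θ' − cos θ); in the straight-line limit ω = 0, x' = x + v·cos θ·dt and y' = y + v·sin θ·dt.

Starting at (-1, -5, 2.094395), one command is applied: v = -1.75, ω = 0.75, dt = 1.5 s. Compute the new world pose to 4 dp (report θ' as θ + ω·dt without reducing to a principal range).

(1.2021, -6.1596, 3.2194)

θ' = 2.0944 + 0.75·1.5 = 3.2194
R = v/ω = -1.75/0.75 = -2.3333
x' = -1 + -2.3333·(sin 3.2194 − sin 2.0944) = 1.2021
y' = -5 − -2.3333·(cos 3.2194 − cos 2.0944) = -6.1596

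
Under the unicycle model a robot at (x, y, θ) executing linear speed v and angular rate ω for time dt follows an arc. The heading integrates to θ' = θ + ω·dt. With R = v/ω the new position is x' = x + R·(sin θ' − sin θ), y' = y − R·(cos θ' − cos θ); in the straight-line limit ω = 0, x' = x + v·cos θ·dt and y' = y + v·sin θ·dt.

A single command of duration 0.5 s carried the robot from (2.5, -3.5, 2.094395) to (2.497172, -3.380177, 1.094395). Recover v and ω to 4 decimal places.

Δθ = 1.094395 − 2.094395 = -1.000000
ω = Δθ/dt = -1.000000/0.5 = -2.0000
R = −Δy/(cos θ' − cos θ) = -0.1250
v = R·ω = -0.1250·-2.0000 = 0.2500

v = 0.2500, ω = -2.0000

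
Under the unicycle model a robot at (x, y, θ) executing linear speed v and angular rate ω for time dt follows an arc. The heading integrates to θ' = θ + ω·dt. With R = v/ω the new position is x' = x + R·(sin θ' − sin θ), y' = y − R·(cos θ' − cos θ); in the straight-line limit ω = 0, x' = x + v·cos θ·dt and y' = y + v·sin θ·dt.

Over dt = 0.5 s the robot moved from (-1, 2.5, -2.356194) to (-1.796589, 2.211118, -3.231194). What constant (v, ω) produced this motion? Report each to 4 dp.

v = 1.7500, ω = -1.7500

Δθ = -3.231194 − -2.356194 = -0.875000
ω = Δθ/dt = -0.875000/0.5 = -1.7500
R = Δx/(sin θ' − sin θ) = -1.0000
v = R·ω = -1.0000·-1.7500 = 1.7500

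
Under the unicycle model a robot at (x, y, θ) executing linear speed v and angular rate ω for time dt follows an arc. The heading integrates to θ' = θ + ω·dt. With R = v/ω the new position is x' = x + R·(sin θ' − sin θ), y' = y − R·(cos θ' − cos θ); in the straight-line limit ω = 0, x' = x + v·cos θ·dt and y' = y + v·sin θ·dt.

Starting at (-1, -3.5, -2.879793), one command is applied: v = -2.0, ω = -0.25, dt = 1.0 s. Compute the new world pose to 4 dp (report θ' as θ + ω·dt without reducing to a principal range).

θ' = -2.8798 + -0.25·1.0 = -3.1298
R = v/ω = -2.0/-0.25 = 8.0000
x' = -1 + 8.0000·(sin -3.1298 − sin -2.8798) = 0.9762
y' = -3.5 − 8.0000·(cos -3.1298 − cos -2.8798) = -3.2280

(0.9762, -3.2280, -3.1298)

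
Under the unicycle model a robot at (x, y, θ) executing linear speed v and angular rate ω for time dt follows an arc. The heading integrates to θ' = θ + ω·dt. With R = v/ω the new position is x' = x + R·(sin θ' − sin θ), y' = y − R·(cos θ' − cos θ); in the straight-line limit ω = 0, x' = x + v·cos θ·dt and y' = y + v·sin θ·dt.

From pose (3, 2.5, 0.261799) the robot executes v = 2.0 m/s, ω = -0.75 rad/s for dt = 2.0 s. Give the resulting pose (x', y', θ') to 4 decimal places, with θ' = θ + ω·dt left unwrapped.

(6.2107, 0.7949, -1.2382)

θ' = 0.2618 + -0.75·2.0 = -1.2382
R = v/ω = 2.0/-0.75 = -2.6667
x' = 3 + -2.6667·(sin -1.2382 − sin 0.2618) = 6.2107
y' = 2.5 − -2.6667·(cos -1.2382 − cos 0.2618) = 0.7949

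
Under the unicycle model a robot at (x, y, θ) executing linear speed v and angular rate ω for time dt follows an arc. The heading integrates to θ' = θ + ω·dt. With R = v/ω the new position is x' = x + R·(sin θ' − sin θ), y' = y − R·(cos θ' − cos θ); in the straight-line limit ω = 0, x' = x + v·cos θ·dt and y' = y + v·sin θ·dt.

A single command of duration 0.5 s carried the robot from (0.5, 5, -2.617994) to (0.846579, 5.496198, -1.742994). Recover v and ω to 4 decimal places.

v = -1.2500, ω = 1.7500

Δθ = -1.742994 − -2.617994 = 0.875000
ω = Δθ/dt = 0.875000/0.5 = 1.7500
R = −Δy/(cos θ' − cos θ) = -0.7143
v = R·ω = -0.7143·1.7500 = -1.2500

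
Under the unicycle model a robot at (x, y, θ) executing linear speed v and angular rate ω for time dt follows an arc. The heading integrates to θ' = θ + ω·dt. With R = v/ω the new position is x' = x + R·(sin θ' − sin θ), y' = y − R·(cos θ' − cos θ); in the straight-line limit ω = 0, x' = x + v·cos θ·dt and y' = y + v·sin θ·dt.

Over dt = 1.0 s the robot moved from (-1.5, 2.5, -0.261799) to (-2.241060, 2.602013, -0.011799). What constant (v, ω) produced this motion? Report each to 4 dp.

v = -0.7500, ω = 0.2500

Δθ = -0.011799 − -0.261799 = 0.250000
ω = Δθ/dt = 0.250000/1.0 = 0.2500
R = Δx/(sin θ' − sin θ) = -3.0000
v = R·ω = -3.0000·0.2500 = -0.7500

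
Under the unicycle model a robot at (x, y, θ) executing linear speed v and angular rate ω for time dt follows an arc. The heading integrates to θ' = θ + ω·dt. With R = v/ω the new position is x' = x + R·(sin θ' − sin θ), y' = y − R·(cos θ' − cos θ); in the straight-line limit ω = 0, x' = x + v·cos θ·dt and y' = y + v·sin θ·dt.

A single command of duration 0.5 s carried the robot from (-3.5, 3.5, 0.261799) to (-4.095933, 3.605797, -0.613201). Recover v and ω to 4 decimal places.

v = -1.2500, ω = -1.7500

Δθ = -0.613201 − 0.261799 = -0.875000
ω = Δθ/dt = -0.875000/0.5 = -1.7500
R = Δx/(sin θ' − sin θ) = 0.7143
v = R·ω = 0.7143·-1.7500 = -1.2500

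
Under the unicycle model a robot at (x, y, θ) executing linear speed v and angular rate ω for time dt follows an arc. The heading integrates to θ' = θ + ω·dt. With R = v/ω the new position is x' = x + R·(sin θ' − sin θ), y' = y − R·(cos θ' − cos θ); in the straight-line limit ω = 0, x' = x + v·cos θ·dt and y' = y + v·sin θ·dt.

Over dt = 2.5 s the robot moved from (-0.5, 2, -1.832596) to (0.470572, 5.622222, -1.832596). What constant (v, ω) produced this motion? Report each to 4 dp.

Δθ = -1.832596 − -1.832596 = 0.000000
ω = Δθ/dt = 0.000000/2.5 = 0.0000
ω = 0 → v = (Δx·cos θ + Δy·sin θ)/dt = -1.5000

v = -1.5000, ω = 0.0000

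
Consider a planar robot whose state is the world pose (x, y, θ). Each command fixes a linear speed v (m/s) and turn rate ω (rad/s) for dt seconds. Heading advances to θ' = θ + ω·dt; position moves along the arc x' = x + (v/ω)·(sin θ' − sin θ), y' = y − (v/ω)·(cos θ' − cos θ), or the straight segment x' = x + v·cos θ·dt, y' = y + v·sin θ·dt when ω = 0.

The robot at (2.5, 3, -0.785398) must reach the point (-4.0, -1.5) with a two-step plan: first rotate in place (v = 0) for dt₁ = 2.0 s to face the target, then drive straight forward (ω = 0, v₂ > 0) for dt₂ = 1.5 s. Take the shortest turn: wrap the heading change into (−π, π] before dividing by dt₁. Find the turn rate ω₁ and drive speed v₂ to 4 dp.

ω₁ = -0.8753, v₂ = 5.2705

heading to target = atan2(-1.5−3, -4−2.5) = -2.5360
Δθ = wrap(-2.5360 − -0.7854) = -1.7506; ω₁ = Δθ/dt₁ = -0.8753
distance = √((-4−2.5)² + (-1.5−3)²) = 7.9057; v₂ = distance/dt₂ = 5.2705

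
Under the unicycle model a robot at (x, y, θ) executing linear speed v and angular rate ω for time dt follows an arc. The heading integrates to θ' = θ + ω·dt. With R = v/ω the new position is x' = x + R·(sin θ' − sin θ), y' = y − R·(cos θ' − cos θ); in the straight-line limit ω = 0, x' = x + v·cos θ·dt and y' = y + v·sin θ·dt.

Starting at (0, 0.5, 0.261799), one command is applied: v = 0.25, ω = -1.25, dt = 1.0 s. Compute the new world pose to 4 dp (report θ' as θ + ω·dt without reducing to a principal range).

θ' = 0.2618 + -1.25·1.0 = -0.9882
R = v/ω = 0.25/-1.25 = -0.2000
x' = 0 + -0.2000·(sin -0.9882 − sin 0.2618) = 0.2188
y' = 0.5 − -0.2000·(cos -0.9882 − cos 0.2618) = 0.4169

(0.2188, 0.4169, -0.9882)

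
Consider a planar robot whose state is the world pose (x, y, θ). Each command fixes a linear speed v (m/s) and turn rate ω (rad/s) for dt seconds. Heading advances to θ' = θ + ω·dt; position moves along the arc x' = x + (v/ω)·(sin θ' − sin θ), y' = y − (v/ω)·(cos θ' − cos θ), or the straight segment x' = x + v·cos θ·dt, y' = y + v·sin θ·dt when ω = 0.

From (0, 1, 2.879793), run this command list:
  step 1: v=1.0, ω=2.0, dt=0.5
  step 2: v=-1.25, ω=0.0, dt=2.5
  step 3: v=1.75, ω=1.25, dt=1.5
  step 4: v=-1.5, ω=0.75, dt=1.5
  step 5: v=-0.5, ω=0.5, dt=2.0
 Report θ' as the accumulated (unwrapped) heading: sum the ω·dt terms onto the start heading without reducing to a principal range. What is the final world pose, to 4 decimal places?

step 1: θ'=3.8798 (R=0.5000) → pose (-0.4659, 0.8869, 3.8798)
step 2: θ'=3.8798 (straight) → pose (1.8456, 2.9899, 3.8798)
step 3: θ'=5.7548 (R=1.4000) → pose (2.0820, 0.7453, 5.7548)
step 4: θ'=6.8798 (R=-2.0000) → pose (-0.0500, 0.6725, 6.8798)
step 5: θ'=7.8798 (R=-1.0000) → pose (-0.4878, -0.1805, 7.8798)

(-0.4878, -0.1805, 7.8798)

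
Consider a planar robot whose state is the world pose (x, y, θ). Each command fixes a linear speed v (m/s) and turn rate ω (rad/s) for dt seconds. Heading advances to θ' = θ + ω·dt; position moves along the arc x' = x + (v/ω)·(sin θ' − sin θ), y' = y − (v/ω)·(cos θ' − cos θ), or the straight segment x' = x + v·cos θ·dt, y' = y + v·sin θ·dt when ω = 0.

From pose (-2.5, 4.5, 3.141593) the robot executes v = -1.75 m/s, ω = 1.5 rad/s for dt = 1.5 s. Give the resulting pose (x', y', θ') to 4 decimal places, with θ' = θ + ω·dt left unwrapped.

θ' = 3.1416 + 1.5·1.5 = 5.3916
R = v/ω = -1.75/1.5 = -1.1667
x' = -2.5 + -1.1667·(sin 5.3916 − sin 3.1416) = -1.5922
y' = 4.5 − -1.1667·(cos 5.3916 − cos 3.1416) = 6.3995

(-1.5922, 6.3995, 5.3916)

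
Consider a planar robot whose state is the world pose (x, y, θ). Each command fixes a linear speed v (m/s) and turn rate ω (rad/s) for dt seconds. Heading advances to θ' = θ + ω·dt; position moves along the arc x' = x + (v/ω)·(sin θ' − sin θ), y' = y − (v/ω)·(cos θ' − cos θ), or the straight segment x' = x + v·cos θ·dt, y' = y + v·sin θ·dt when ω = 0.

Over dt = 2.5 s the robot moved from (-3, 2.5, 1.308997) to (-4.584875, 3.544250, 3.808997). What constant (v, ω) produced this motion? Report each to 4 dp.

Δθ = 3.808997 − 1.308997 = 2.500000
ω = Δθ/dt = 2.500000/2.5 = 1.0000
R = Δx/(sin θ' − sin θ) = 1.0000
v = R·ω = 1.0000·1.0000 = 1.0000

v = 1.0000, ω = 1.0000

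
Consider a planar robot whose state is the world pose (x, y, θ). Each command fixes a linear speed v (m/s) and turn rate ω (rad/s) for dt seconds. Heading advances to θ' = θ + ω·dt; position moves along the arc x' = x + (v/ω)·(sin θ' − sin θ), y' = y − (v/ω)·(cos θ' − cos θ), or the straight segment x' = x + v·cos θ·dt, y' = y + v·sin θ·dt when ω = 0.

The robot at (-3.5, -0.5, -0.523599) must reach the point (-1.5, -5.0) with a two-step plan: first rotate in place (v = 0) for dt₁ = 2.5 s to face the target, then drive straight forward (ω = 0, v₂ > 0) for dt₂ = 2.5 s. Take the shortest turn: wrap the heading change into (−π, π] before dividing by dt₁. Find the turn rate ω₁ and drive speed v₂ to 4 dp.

heading to target = atan2(-5−-0.5, -1.5−-3.5) = -1.1526
Δθ = wrap(-1.1526 − -0.5236) = -0.6290; ω₁ = Δθ/dt₁ = -0.2516
distance = √((-1.5−-3.5)² + (-5−-0.5)²) = 4.9244; v₂ = distance/dt₂ = 1.9698

ω₁ = -0.2516, v₂ = 1.9698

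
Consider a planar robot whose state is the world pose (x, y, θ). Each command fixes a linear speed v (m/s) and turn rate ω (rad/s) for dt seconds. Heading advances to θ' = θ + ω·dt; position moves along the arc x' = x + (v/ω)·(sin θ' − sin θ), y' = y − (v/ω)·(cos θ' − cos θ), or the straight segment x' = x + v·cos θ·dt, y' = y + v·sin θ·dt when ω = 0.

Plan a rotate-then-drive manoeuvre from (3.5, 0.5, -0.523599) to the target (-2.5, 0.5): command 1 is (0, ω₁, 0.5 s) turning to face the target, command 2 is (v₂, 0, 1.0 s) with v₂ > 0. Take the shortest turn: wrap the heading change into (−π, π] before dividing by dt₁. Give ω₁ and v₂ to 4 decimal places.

heading to target = atan2(0.5−0.5, -2.5−3.5) = 3.1416
Δθ = wrap(3.1416 − -0.5236) = -2.6180; ω₁ = Δθ/dt₁ = -5.2360
distance = √((-2.5−3.5)² + (0.5−0.5)²) = 6.0000; v₂ = distance/dt₂ = 6.0000

ω₁ = -5.2360, v₂ = 6.0000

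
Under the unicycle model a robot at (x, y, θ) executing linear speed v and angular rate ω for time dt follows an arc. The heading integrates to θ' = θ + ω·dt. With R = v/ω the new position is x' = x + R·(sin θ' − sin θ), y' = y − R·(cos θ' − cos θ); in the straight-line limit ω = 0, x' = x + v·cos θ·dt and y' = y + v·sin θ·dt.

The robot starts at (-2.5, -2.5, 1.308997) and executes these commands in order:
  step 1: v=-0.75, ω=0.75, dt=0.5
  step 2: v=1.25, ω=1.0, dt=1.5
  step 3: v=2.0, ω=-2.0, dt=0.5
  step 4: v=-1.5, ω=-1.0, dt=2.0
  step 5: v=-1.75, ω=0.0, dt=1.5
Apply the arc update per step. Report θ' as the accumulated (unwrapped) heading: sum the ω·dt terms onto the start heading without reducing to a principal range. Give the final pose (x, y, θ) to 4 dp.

step 1: θ'=1.6840 (R=-1.0000) → pose (-2.5277, -2.8718, 1.6840)
step 2: θ'=3.1840 (R=1.2500) → pose (-3.8227, -1.7641, 3.1840)
step 3: θ'=2.1840 (R=-1.0000) → pose (-4.6829, -1.3405, 2.1840)
step 4: θ'=0.1840 (R=1.5000) → pose (-5.6351, -3.6784, 0.1840)
step 5: θ'=0.1840 (straight) → pose (-8.2158, -4.1587, 0.1840)

(-8.2158, -4.1587, 0.1840)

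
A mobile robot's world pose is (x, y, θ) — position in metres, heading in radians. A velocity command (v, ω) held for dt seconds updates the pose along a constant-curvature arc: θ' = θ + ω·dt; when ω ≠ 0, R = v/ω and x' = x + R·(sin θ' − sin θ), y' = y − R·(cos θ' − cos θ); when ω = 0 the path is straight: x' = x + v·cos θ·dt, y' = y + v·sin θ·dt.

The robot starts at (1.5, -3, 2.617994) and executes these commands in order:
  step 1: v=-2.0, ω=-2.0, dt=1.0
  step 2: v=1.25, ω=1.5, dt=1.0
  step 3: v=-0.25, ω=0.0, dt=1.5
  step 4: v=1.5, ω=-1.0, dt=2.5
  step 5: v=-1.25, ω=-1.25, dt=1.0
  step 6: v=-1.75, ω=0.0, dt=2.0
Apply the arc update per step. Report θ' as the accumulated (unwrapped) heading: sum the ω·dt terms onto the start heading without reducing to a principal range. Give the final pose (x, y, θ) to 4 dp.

step 1: θ'=0.6180 (R=1.0000) → pose (1.5794, -4.6811, 0.6180)
step 2: θ'=2.1180 (R=0.8333) → pose (1.8082, -3.5683, 2.1180)
step 3: θ'=2.1180 (straight) → pose (2.0033, -3.8885, 2.1180)
step 4: θ'=-0.3820 (R=-1.5000) → pose (3.8435, -1.7162, -0.3820)
step 5: θ'=-1.6320 (R=1.0000) → pose (3.2181, -0.7271, -1.6320)
step 6: θ'=-1.6320 (straight) → pose (3.4322, 2.7663, -1.6320)

(3.4322, 2.7663, -1.6320)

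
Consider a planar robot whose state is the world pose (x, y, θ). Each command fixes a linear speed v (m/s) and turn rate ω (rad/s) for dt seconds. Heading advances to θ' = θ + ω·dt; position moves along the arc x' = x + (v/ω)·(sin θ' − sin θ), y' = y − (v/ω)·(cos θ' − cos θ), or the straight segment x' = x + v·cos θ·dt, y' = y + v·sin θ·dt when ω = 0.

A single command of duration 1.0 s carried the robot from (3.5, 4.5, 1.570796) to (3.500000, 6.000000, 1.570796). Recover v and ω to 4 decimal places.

Δθ = 1.570796 − 1.570796 = 0.000000
ω = Δθ/dt = 0.000000/1.0 = 0.0000
ω = 0 → v = (Δx·cos θ + Δy·sin θ)/dt = 1.5000

v = 1.5000, ω = 0.0000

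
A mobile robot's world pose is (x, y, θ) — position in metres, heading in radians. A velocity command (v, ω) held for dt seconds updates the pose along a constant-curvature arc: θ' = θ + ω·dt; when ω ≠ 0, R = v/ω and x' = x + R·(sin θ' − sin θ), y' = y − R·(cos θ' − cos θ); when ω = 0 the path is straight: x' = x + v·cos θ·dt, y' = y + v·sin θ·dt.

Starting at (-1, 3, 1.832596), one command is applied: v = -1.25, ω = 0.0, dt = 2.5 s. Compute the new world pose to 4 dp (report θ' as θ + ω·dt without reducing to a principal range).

(-0.1912, -0.0185, 1.8326)

θ' = 1.8326 + 0.0·2.5 = 1.8326
ω = 0 → straight: x' = -1 + -1.25·cos(1.8326)·2.5 = -0.1912
y' = 3 + -1.25·sin(1.8326)·2.5 = -0.0185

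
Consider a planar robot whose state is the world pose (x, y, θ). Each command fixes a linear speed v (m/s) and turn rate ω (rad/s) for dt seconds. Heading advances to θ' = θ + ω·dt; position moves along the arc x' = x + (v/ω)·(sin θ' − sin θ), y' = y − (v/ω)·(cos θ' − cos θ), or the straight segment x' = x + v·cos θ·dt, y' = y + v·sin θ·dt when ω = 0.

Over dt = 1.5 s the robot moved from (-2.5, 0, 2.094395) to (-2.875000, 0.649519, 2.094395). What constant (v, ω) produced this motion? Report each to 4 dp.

v = 0.5000, ω = 0.0000

Δθ = 2.094395 − 2.094395 = 0.000000
ω = Δθ/dt = 0.000000/1.5 = 0.0000
ω = 0 → v = (Δx·cos θ + Δy·sin θ)/dt = 0.5000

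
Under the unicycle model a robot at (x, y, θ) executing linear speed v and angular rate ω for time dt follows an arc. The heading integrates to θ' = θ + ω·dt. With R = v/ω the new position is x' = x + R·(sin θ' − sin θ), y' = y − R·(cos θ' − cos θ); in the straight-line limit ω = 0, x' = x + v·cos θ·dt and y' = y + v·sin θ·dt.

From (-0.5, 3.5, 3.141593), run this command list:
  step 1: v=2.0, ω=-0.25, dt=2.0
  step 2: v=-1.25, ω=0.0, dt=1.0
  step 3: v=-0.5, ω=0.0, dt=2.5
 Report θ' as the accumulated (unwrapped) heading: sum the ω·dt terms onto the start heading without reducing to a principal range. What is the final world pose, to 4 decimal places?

(-2.1414, 3.2808, 2.6416)

step 1: θ'=2.6416 (R=-8.0000) → pose (-4.3354, 4.4793, 2.6416)
step 2: θ'=2.6416 (straight) → pose (-3.2384, 3.8801, 2.6416)
step 3: θ'=2.6416 (straight) → pose (-2.1414, 3.2808, 2.6416)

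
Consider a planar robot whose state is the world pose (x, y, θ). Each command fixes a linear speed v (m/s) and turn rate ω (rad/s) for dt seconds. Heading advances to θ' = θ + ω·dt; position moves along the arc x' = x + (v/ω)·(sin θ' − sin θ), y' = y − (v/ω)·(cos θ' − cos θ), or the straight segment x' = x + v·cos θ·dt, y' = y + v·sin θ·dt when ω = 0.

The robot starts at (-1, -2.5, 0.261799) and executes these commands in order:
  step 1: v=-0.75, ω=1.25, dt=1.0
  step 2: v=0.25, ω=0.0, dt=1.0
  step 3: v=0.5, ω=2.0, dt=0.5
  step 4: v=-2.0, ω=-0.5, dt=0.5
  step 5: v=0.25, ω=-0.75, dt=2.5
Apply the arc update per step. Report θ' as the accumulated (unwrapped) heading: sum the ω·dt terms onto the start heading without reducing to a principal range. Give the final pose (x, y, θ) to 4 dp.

(-0.6736, -2.7400, 0.3868)

step 1: θ'=1.5118 (R=-0.6000) → pose (-1.4437, -3.0442, 1.5118)
step 2: θ'=1.5118 (straight) → pose (-1.4289, -2.7946, 1.5118)
step 3: θ'=2.5118 (R=0.2500) → pose (-1.5312, -2.5778, 2.5118)
step 4: θ'=2.2618 (R=4.0000) → pose (-0.8047, -3.2612, 2.2618)
step 5: θ'=0.3868 (R=-0.3333) → pose (-0.6736, -2.7400, 0.3868)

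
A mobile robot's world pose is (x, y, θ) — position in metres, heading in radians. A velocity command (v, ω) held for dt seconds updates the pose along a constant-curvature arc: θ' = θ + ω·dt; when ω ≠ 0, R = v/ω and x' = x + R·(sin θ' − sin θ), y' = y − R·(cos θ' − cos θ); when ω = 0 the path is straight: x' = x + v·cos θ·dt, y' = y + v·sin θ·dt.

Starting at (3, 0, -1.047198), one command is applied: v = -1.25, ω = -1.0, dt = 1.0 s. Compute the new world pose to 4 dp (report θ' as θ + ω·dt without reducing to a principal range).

θ' = -1.0472 + -1.0·1.0 = -2.0472
R = v/ω = -1.25/-1.0 = 1.2500
x' = 3 + 1.2500·(sin -2.0472 − sin -1.0472) = 2.9717
y' = 0 − 1.2500·(cos -2.0472 − cos -1.0472) = 1.1982

(2.9717, 1.1982, -2.0472)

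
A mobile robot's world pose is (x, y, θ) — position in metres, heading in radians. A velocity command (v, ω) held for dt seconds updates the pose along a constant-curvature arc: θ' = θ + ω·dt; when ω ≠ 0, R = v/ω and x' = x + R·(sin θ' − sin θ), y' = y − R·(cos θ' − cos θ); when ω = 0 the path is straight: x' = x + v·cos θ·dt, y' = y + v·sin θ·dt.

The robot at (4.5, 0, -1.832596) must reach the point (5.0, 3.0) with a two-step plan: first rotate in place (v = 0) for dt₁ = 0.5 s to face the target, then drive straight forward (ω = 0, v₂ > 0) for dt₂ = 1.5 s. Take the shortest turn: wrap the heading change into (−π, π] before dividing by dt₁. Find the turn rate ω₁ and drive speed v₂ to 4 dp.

ω₁ = -6.0899, v₂ = 2.0276

heading to target = atan2(3−0, 5−4.5) = 1.4056
Δθ = wrap(1.4056 − -1.8326) = -3.0449; ω₁ = Δθ/dt₁ = -6.0899
distance = √((5−4.5)² + (3−0)²) = 3.0414; v₂ = distance/dt₂ = 2.0276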